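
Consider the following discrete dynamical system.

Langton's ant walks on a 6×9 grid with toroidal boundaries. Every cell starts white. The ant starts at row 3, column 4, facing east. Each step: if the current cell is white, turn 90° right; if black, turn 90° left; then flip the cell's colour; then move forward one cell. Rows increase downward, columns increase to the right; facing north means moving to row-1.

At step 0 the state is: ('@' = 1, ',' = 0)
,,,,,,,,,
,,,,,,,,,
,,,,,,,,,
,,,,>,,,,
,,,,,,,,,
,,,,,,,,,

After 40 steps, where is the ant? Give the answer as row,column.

t=0: ,,,,,,,,,
,,,,,,,,,
,,,,,,,,,
,,,,>,,,,
,,,,,,,,,
,,,,,,,,,
t=1: ,,,,,,,,,
,,,,,,,,,
,,,,,,,,,
,,,,@,,,,
,,,,v,,,,
,,,,,,,,,
t=2: ,,,,,,,,,
,,,,,,,,,
,,,,,,,,,
,,,,@,,,,
,,,<@,,,,
,,,,,,,,,
t=3: ,,,,,,,,,
,,,,,,,,,
,,,,,,,,,
,,,^@,,,,
,,,@@,,,,
,,,,,,,,,
t=4: ,,,,,,,,,
,,,,,,,,,
,,,,,,,,,
,,,@>,,,,
,,,@@,,,,
,,,,,,,,,
t=5: ,,,,,,,,,
,,,,,,,,,
,,,,^,,,,
,,,@,,,,,
,,,@@,,,,
,,,,,,,,,
t=6: ,,,,,,,,,
,,,,,,,,,
,,,,@>,,,
,,,@,,,,,
,,,@@,,,,
,,,,,,,,,
t=7: ,,,,,,,,,
,,,,,,,,,
,,,,@@,,,
,,,@,v,,,
,,,@@,,,,
,,,,,,,,,
t=8: ,,,,,,,,,
,,,,,,,,,
,,,,@@,,,
,,,@<@,,,
,,,@@,,,,
,,,,,,,,,
t=9: ,,,,,,,,,
,,,,,,,,,
,,,,^@,,,
,,,@@@,,,
,,,@@,,,,
,,,,,,,,,
t=10: ,,,,,,,,,
,,,,,,,,,
,,,<,@,,,
,,,@@@,,,
,,,@@,,,,
,,,,,,,,,
t=11: ,,,,,,,,,
,,,^,,,,,
,,,@,@,,,
,,,@@@,,,
,,,@@,,,,
,,,,,,,,,
t=12: ,,,,,,,,,
,,,@>,,,,
,,,@,@,,,
,,,@@@,,,
,,,@@,,,,
,,,,,,,,,
t=13: ,,,,,,,,,
,,,@@,,,,
,,,@v@,,,
,,,@@@,,,
,,,@@,,,,
,,,,,,,,,
t=14: ,,,,,,,,,
,,,@@,,,,
,,,<@@,,,
,,,@@@,,,
,,,@@,,,,
,,,,,,,,,
t=15: ,,,,,,,,,
,,,@@,,,,
,,,,@@,,,
,,,v@@,,,
,,,@@,,,,
,,,,,,,,,
t=16: ,,,,,,,,,
,,,@@,,,,
,,,,@@,,,
,,,,>@,,,
,,,@@,,,,
,,,,,,,,,
t=17: ,,,,,,,,,
,,,@@,,,,
,,,,^@,,,
,,,,,@,,,
,,,@@,,,,
,,,,,,,,,
t=18: ,,,,,,,,,
,,,@@,,,,
,,,<,@,,,
,,,,,@,,,
,,,@@,,,,
,,,,,,,,,
t=19: ,,,,,,,,,
,,,^@,,,,
,,,@,@,,,
,,,,,@,,,
,,,@@,,,,
,,,,,,,,,
t=20: ,,,,,,,,,
,,<,@,,,,
,,,@,@,,,
,,,,,@,,,
,,,@@,,,,
,,,,,,,,,
t=21: ,,^,,,,,,
,,@,@,,,,
,,,@,@,,,
,,,,,@,,,
,,,@@,,,,
,,,,,,,,,
t=22: ,,@>,,,,,
,,@,@,,,,
,,,@,@,,,
,,,,,@,,,
,,,@@,,,,
,,,,,,,,,
t=23: ,,@@,,,,,
,,@v@,,,,
,,,@,@,,,
,,,,,@,,,
,,,@@,,,,
,,,,,,,,,
t=24: ,,@@,,,,,
,,<@@,,,,
,,,@,@,,,
,,,,,@,,,
,,,@@,,,,
,,,,,,,,,
t=25: ,,@@,,,,,
,,,@@,,,,
,,v@,@,,,
,,,,,@,,,
,,,@@,,,,
,,,,,,,,,
t=26: ,,@@,,,,,
,,,@@,,,,
,<@@,@,,,
,,,,,@,,,
,,,@@,,,,
,,,,,,,,,
t=27: ,,@@,,,,,
,^,@@,,,,
,@@@,@,,,
,,,,,@,,,
,,,@@,,,,
,,,,,,,,,
t=28: ,,@@,,,,,
,@>@@,,,,
,@@@,@,,,
,,,,,@,,,
,,,@@,,,,
,,,,,,,,,
t=29: ,,@@,,,,,
,@@@@,,,,
,@v@,@,,,
,,,,,@,,,
,,,@@,,,,
,,,,,,,,,
t=30: ,,@@,,,,,
,@@@@,,,,
,@,>,@,,,
,,,,,@,,,
,,,@@,,,,
,,,,,,,,,
t=31: ,,@@,,,,,
,@@^@,,,,
,@,,,@,,,
,,,,,@,,,
,,,@@,,,,
,,,,,,,,,
t=32: ,,@@,,,,,
,@<,@,,,,
,@,,,@,,,
,,,,,@,,,
,,,@@,,,,
,,,,,,,,,
t=33: ,,@@,,,,,
,@,,@,,,,
,@v,,@,,,
,,,,,@,,,
,,,@@,,,,
,,,,,,,,,
t=34: ,,@@,,,,,
,@,,@,,,,
,<@,,@,,,
,,,,,@,,,
,,,@@,,,,
,,,,,,,,,
t=35: ,,@@,,,,,
,@,,@,,,,
,,@,,@,,,
,v,,,@,,,
,,,@@,,,,
,,,,,,,,,
t=36: ,,@@,,,,,
,@,,@,,,,
,,@,,@,,,
<@,,,@,,,
,,,@@,,,,
,,,,,,,,,
t=37: ,,@@,,,,,
,@,,@,,,,
^,@,,@,,,
@@,,,@,,,
,,,@@,,,,
,,,,,,,,,
t=38: ,,@@,,,,,
,@,,@,,,,
@>@,,@,,,
@@,,,@,,,
,,,@@,,,,
,,,,,,,,,
t=39: ,,@@,,,,,
,@,,@,,,,
@@@,,@,,,
@v,,,@,,,
,,,@@,,,,
,,,,,,,,,
t=40: ,,@@,,,,,
,@,,@,,,,
@@@,,@,,,
@,>,,@,,,
,,,@@,,,,
,,,,,,,,,

3,2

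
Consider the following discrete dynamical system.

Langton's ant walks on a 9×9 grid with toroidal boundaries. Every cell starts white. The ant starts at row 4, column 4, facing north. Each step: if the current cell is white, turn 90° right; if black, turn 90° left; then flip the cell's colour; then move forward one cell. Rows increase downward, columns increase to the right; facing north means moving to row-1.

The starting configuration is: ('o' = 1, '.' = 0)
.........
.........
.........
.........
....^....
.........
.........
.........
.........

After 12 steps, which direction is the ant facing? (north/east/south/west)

k=0  .........
.........
.........
.........
....^....
.........
.........
.........
.........
k=1  .........
.........
.........
.........
....o>...
.........
.........
.........
.........
k=2  .........
.........
.........
.........
....oo...
.....v...
.........
.........
.........
k=3  .........
.........
.........
.........
....oo...
....<o...
.........
.........
.........
k=4  .........
.........
.........
.........
....^o...
....oo...
.........
.........
.........
k=5  .........
.........
.........
.........
...<.o...
....oo...
.........
.........
.........
k=6  .........
.........
.........
...^.....
...o.o...
....oo...
.........
.........
.........
k=7  .........
.........
.........
...o>....
...o.o...
....oo...
.........
.........
.........
k=8  .........
.........
.........
...oo....
...ovo...
....oo...
.........
.........
.........
k=9  .........
.........
.........
...oo....
...<oo...
....oo...
.........
.........
.........
k=10  .........
.........
.........
...oo....
....oo...
...voo...
.........
.........
.........
k=11  .........
.........
.........
...oo....
....oo...
..<ooo...
.........
.........
.........
k=12  .........
.........
.........
...oo....
..^.oo...
..oooo...
.........
.........
.........

north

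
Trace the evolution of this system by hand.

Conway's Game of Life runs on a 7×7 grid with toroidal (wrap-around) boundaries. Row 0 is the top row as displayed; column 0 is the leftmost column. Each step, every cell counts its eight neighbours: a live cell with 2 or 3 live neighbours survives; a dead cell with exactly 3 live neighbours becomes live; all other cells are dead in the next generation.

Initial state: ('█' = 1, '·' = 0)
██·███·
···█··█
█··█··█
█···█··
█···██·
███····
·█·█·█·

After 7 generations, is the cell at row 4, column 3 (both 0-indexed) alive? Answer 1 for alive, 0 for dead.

0

[0] ██·███·
···█··█
█··█··█
█···█··
█···██·
███····
·█·█·█·
[1] ██·█·█·
·█·█···
█··████
██·██··
█··███·
█·██·█·
···█·█·
[2] ██·█··█
·█·█···
·····██
·█·····
█····█·
·██··█·
█··█·█·
[3] ·█·█··█
·█··██·
█·█····
█····█·
█·█···█
███··█·
···█·█·
[4] █··█··█
·█·████
█···██·
█······
··█··█·
█·████·
···█·█·
[5] █··█···
·███···
██·█···
·█··██·
··█··█·
·██··█·
██···█·
[6] █··██·█
···██··
█··█···
██·████
··██·██
█·█·██·
█···█··
[7] █·····█
█·█··██
██·····
·█·····
·······
█·█····
█······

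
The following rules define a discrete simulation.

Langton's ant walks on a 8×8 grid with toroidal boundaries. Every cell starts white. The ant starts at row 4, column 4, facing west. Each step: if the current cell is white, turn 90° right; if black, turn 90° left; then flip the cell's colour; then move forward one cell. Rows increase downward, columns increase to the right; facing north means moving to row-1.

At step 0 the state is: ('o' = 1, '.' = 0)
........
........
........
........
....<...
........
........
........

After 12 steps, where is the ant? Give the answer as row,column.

6,4

[0] ........
........
........
........
....<...
........
........
........
[1] ........
........
........
....^...
....o...
........
........
........
[2] ........
........
........
....o>..
....o...
........
........
........
[3] ........
........
........
....oo..
....ov..
........
........
........
[4] ........
........
........
....oo..
....<o..
........
........
........
[5] ........
........
........
....oo..
.....o..
....v...
........
........
[6] ........
........
........
....oo..
.....o..
...<o...
........
........
[7] ........
........
........
....oo..
...^.o..
...oo...
........
........
[8] ........
........
........
....oo..
...o>o..
...oo...
........
........
[9] ........
........
........
....oo..
...ooo..
...ov...
........
........
[10] ........
........
........
....oo..
...ooo..
...o.>..
........
........
[11] ........
........
........
....oo..
...ooo..
...o.o..
.....v..
........
[12] ........
........
........
....oo..
...ooo..
...o.o..
....<o..
........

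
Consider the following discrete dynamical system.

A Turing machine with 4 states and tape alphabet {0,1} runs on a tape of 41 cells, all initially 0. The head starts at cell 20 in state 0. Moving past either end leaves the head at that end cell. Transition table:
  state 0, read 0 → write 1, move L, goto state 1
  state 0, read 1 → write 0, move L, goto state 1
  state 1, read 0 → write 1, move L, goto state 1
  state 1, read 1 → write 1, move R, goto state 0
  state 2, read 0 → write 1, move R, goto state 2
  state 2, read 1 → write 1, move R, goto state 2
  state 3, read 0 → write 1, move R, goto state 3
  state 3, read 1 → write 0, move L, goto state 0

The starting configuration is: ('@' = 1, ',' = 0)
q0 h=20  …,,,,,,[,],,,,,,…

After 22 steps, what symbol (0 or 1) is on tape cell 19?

1

0) q0 h=20  …,,,,,,[,],,,,,,…
1) q1 h=19  …,,,,,,[,]@,,,,,…
2) q1 h=18  …,,,,,,[,]@@,,,,…
3) q1 h=17  …,,,,,,[,]@@@,,,…
4) q1 h=16  …,,,,,,[,]@@@@,,…
5) q1 h=15  …,,,,,,[,]@@@@@,…
6) q1 h=14  …,,,,,,[,]@@@@@@…
7) q1 h=13  …,,,,,,[,]@@@@@@…
8) q1 h=12  …,,,,,,[,]@@@@@@…
9) q1 h=11  …,,,,,,[,]@@@@@@…
10) q1 h=10  …,,,,,,[,]@@@@@@…
11) q1 h= 9  …,,,,,,[,]@@@@@@…
12) q1 h= 8  …,,,,,,[,]@@@@@@…
13) q1 h= 7  …,,,,,,[,]@@@@@@…
14) q1 h= 6  |,,,,,,[,]@@@@@@…
15) q1 h= 5  |,,,,,[,]@@@@@@…
16) q1 h= 4  |,,,,[,]@@@@@@…
17) q1 h= 3  |,,,[,]@@@@@@…
18) q1 h= 2  |,,[,]@@@@@@…
19) q1 h= 1  |,[,]@@@@@@…
20) q1 h= 0  |[,]@@@@@@…
21) q1 h= 0  |[@]@@@@@@…
22) q0 h= 1  |@[@]@@@@@@…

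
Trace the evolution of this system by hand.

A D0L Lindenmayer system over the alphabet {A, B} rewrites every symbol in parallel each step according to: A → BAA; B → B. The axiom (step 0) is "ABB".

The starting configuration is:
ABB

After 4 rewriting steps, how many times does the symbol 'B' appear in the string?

17

0) ABB
1) BAABB
2) BBAABAABB
3) BBBAABAABBAABAABB
4) BBBBAABAABBAABAABBBAABAABBAABAABB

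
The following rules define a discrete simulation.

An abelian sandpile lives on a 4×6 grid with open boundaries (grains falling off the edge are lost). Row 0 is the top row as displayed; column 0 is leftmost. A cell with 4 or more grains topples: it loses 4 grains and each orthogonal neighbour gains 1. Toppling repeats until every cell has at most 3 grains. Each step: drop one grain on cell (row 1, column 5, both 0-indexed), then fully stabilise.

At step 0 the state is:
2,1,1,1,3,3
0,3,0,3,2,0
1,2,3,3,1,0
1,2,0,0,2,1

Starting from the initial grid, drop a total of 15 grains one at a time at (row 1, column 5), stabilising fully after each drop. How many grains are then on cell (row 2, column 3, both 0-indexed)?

gen 0: 2,1,1,1,3,3
0,3,0,3,2,0
1,2,3,3,1,0
1,2,0,0,2,1
gen 1: 2,1,1,1,3,3
0,3,0,3,2,1
1,2,3,3,1,0
1,2,0,0,2,1
gen 2: 2,1,1,1,3,3
0,3,0,3,2,2
1,2,3,3,1,0
1,2,0,0,2,1
gen 3: 2,1,1,1,3,3
0,3,0,3,2,3
1,2,3,3,1,0
1,2,0,0,2,1
gen 4: 2,1,1,3,1,1
0,3,2,1,1,2
1,3,0,1,3,1
1,2,1,1,2,1
gen 5: 2,1,1,3,1,1
0,3,2,1,1,3
1,3,0,1,3,1
1,2,1,1,2,1
gen 6: 2,1,1,3,1,2
0,3,2,1,2,0
1,3,0,1,3,2
1,2,1,1,2,1
gen 7: 2,1,1,3,1,2
0,3,2,1,2,1
1,3,0,1,3,2
1,2,1,1,2,1
gen 8: 2,1,1,3,1,2
0,3,2,1,2,2
1,3,0,1,3,2
1,2,1,1,2,1
gen 9: 2,1,1,3,1,2
0,3,2,1,2,3
1,3,0,1,3,2
1,2,1,1,2,1
gen 10: 2,1,1,3,1,3
0,3,2,1,3,0
1,3,0,1,3,3
1,2,1,1,2,1
gen 11: 2,1,1,3,1,3
0,3,2,1,3,1
1,3,0,1,3,3
1,2,1,1,2,1
gen 12: 2,1,1,3,1,3
0,3,2,1,3,2
1,3,0,1,3,3
1,2,1,1,2,1
gen 13: 2,1,1,3,1,3
0,3,2,1,3,3
1,3,0,1,3,3
1,2,1,1,2,1
gen 14: 2,1,1,3,3,0
0,3,2,2,1,3
1,3,0,2,1,1
1,2,1,1,3,2
gen 15: 2,1,1,3,3,1
0,3,2,2,2,0
1,3,0,2,1,2
1,2,1,1,3,2

2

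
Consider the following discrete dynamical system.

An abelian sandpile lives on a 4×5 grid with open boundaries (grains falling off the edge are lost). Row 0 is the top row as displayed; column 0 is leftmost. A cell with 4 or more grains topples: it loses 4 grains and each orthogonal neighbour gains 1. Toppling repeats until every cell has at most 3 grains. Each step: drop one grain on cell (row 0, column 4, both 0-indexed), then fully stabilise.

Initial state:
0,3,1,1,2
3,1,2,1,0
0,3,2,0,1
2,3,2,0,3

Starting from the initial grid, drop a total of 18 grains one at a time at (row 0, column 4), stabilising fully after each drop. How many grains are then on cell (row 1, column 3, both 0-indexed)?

3

t=0: 0,3,1,1,2
3,1,2,1,0
0,3,2,0,1
2,3,2,0,3
t=1: 0,3,1,1,3
3,1,2,1,0
0,3,2,0,1
2,3,2,0,3
t=2: 0,3,1,2,0
3,1,2,1,1
0,3,2,0,1
2,3,2,0,3
t=3: 0,3,1,2,1
3,1,2,1,1
0,3,2,0,1
2,3,2,0,3
t=4: 0,3,1,2,2
3,1,2,1,1
0,3,2,0,1
2,3,2,0,3
t=5: 0,3,1,2,3
3,1,2,1,1
0,3,2,0,1
2,3,2,0,3
t=6: 0,3,1,3,0
3,1,2,1,2
0,3,2,0,1
2,3,2,0,3
t=7: 0,3,1,3,1
3,1,2,1,2
0,3,2,0,1
2,3,2,0,3
t=8: 0,3,1,3,2
3,1,2,1,2
0,3,2,0,1
2,3,2,0,3
t=9: 0,3,1,3,3
3,1,2,1,2
0,3,2,0,1
2,3,2,0,3
t=10: 0,3,2,0,1
3,1,2,2,3
0,3,2,0,1
2,3,2,0,3
t=11: 0,3,2,0,2
3,1,2,2,3
0,3,2,0,1
2,3,2,0,3
t=12: 0,3,2,0,3
3,1,2,2,3
0,3,2,0,1
2,3,2,0,3
t=13: 0,3,2,1,1
3,1,2,3,0
0,3,2,0,2
2,3,2,0,3
t=14: 0,3,2,1,2
3,1,2,3,0
0,3,2,0,2
2,3,2,0,3
t=15: 0,3,2,1,3
3,1,2,3,0
0,3,2,0,2
2,3,2,0,3
t=16: 0,3,2,2,0
3,1,2,3,1
0,3,2,0,2
2,3,2,0,3
t=17: 0,3,2,2,1
3,1,2,3,1
0,3,2,0,2
2,3,2,0,3
t=18: 0,3,2,2,2
3,1,2,3,1
0,3,2,0,2
2,3,2,0,3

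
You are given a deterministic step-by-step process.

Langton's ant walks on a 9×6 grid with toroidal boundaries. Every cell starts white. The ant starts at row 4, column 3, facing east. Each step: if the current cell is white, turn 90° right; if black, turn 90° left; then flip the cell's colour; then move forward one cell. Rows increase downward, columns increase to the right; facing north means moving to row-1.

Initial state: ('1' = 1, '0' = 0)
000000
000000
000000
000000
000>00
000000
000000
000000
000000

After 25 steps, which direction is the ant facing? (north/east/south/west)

south

gen 0: 000000
000000
000000
000000
000>00
000000
000000
000000
000000
gen 1: 000000
000000
000000
000000
000100
000v00
000000
000000
000000
gen 2: 000000
000000
000000
000000
000100
00<100
000000
000000
000000
gen 3: 000000
000000
000000
000000
00^100
001100
000000
000000
000000
gen 4: 000000
000000
000000
000000
001>00
001100
000000
000000
000000
gen 5: 000000
000000
000000
000^00
001000
001100
000000
000000
000000
gen 6: 000000
000000
000000
0001>0
001000
001100
000000
000000
000000
gen 7: 000000
000000
000000
000110
0010v0
001100
000000
000000
000000
gen 8: 000000
000000
000000
000110
001<10
001100
000000
000000
000000
gen 9: 000000
000000
000000
000^10
001110
001100
000000
000000
000000
gen 10: 000000
000000
000000
00<010
001110
001100
000000
000000
000000
gen 11: 000000
000000
00^000
001010
001110
001100
000000
000000
000000
gen 12: 000000
000000
001>00
001010
001110
001100
000000
000000
000000
gen 13: 000000
000000
001100
001v10
001110
001100
000000
000000
000000
gen 14: 000000
000000
001100
00<110
001110
001100
000000
000000
000000
gen 15: 000000
000000
001100
000110
00v110
001100
000000
000000
000000
gen 16: 000000
000000
001100
000110
000>10
001100
000000
000000
000000
gen 17: 000000
000000
001100
000^10
000010
001100
000000
000000
000000
gen 18: 000000
000000
001100
00<010
000010
001100
000000
000000
000000
gen 19: 000000
000000
00^100
001010
000010
001100
000000
000000
000000
gen 20: 000000
000000
0<0100
001010
000010
001100
000000
000000
000000
gen 21: 000000
0^0000
010100
001010
000010
001100
000000
000000
000000
gen 22: 000000
01>000
010100
001010
000010
001100
000000
000000
000000
gen 23: 000000
011000
01v100
001010
000010
001100
000000
000000
000000
gen 24: 000000
011000
0<1100
001010
000010
001100
000000
000000
000000
gen 25: 000000
011000
001100
0v1010
000010
001100
000000
000000
000000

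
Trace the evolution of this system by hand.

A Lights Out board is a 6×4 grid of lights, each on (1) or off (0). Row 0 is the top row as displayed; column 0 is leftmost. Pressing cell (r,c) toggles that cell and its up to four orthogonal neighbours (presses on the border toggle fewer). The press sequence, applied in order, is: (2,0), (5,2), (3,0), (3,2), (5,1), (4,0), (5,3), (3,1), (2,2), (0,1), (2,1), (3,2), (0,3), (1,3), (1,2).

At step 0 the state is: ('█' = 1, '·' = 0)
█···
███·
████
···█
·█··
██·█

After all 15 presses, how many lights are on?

13

k=0  █···
███·
████
···█
·█··
██·█
k=1  █···
·██·
··██
█··█
·█··
██·█
k=2  █···
·██·
··██
█··█
·██·
█·█·
k=3  █···
·██·
█·██
·█·█
███·
█·█·
k=4  █···
·██·
█··█
··█·
██··
█·█·
k=5  █···
·██·
█··█
··█·
█···
·█··
k=6  █···
·██·
█··█
█·█·
·█··
██··
k=7  █···
·██·
█··█
█·█·
·█·█
████
k=8  █···
·██·
██·█
·█··
···█
████
k=9  █···
·█··
█·█·
·██·
···█
████
k=10  ·██·
····
█·█·
·██·
···█
████
k=11  ·██·
·█··
·█··
··█·
···█
████
k=12  ·██·
·█··
·██·
·█·█
··██
████
k=13  ·█·█
·█·█
·██·
·█·█
··██
████
k=14  ·█··
·██·
·███
·█·█
··██
████
k=15  ·██·
···█
·█·█
·█·█
··██
████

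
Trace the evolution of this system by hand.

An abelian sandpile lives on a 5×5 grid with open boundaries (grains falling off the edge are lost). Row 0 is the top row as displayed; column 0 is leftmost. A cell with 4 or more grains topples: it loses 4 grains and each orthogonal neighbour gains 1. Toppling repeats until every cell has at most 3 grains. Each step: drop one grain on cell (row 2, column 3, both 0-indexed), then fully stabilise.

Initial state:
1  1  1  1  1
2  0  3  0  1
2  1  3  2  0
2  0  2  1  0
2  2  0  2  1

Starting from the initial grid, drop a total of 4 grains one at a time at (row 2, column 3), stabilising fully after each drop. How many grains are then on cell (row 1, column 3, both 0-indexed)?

2

[0] 1  1  1  1  1
2  0  3  0  1
2  1  3  2  0
2  0  2  1  0
2  2  0  2  1
[1] 1  1  1  1  1
2  0  3  0  1
2  1  3  3  0
2  0  2  1  0
2  2  0  2  1
[2] 1  1  2  1  1
2  1  0  2  1
2  2  1  1  1
2  0  3  2  0
2  2  0  2  1
[3] 1  1  2  1  1
2  1  0  2  1
2  2  1  2  1
2  0  3  2  0
2  2  0  2  1
[4] 1  1  2  1  1
2  1  0  2  1
2  2  1  3  1
2  0  3  2  0
2  2  0  2  1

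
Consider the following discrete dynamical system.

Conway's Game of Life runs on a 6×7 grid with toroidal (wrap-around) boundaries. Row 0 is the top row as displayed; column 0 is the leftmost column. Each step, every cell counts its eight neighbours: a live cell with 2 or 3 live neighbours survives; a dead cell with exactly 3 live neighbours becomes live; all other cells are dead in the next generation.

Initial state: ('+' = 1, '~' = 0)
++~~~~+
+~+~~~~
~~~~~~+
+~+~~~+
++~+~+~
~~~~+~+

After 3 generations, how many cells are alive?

gen 0: ++~~~~+
+~+~~~~
~~~~~~+
+~+~~~+
++~+~+~
~~~~+~+
gen 1: ~+~~~++
~~~~~~~
~~~~~~+
~~+~~+~
~+++++~
~~+~+~~
gen 2: ~~~~~+~
+~~~~++
~~~~~~~
~++~~++
~+~~~+~
+~~~~~+
gen 3: ~~~~~+~
~~~~~++
~+~~~~~
+++~~++
~++~~+~
+~~~~++

15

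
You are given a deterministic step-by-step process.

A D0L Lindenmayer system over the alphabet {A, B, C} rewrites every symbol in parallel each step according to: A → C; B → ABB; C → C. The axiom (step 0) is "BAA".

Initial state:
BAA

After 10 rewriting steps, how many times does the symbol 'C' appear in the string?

513

step 0: BAA
step 1: ABBCC
step 2: CABBABBCC
step 3: CCABBABBCABBABBCC
step 4: CCCABBABBCABBABBCCABBABBCABBABBCC
step 5: CCCCABBABBCABBABBCCABBABBCABBABBCCCABBABBCABBABBCCABBABBCABBABBCC
step 6: CCCCCABBABBCABBABBCCABBABBCABBABBCCCABBABBCABBABBCCABBABBC…ABBCABBABBCCABBABBCABBABBCCCABBABBCABBABBCCABBABBCABBABBCC  (len 129)
step 7: CCCCCCABBABBCABBABBCCABBABBCABBABBCCCABBABBCABBABBCCABBABB…ABBCABBABBCCABBABBCABBABBCCCABBABBCABBABBCCABBABBCABBABBCC  (len 257)
step 8: CCCCCCCABBABBCABBABBCCABBABBCABBABBCCCABBABBCABBABBCCABBAB…ABBCABBABBCCABBABBCABBABBCCCABBABBCABBABBCCABBABBCABBABBCC  (len 513)
step 9: CCCCCCCCABBABBCABBABBCCABBABBCABBABBCCCABBABBCABBABBCCABBA…ABBCABBABBCCABBABBCABBABBCCCABBABBCABBABBCCABBABBCABBABBCC  (len 1025)
step 10: CCCCCCCCCABBABBCABBABBCCABBABBCABBABBCCCABBABBCABBABBCCABB…ABBCABBABBCCABBABBCABBABBCCCABBABBCABBABBCCABBABBCABBABBCC  (len 2049)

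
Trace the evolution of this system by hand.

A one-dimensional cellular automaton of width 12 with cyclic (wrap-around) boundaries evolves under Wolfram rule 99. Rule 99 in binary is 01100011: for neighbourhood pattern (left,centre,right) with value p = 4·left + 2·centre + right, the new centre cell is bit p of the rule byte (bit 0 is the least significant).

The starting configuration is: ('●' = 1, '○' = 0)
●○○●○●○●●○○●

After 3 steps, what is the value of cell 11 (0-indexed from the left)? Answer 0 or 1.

step 0: ●○○●○●○●●○○●
step 1: ●○●○●○●○●○●○
step 2: ○●○●○●○●○●○●
step 3: ●○●○●○●○●○●○

0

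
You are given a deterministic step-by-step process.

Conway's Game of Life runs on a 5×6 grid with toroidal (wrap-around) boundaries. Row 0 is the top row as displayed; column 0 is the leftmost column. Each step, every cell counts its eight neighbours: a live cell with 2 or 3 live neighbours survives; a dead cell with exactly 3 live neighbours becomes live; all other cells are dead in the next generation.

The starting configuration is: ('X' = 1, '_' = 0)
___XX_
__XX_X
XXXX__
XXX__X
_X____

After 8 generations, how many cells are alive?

step 0: ___XX_
__XX_X
XXXX__
XXX__X
_X____
step 1: ___XX_
X____X
______
___X_X
_X_XXX
step 2: __XX__
____XX
X___XX
X_XX_X
X____X
step 3: X__X__
X_____
_X____
___X__
X____X
step 4: XX____
XX____
______
X_____
X___XX
step 5: ______
XX____
XX____
X_____
______
step 6: ______
XX____
_____X
XX____
______
step 7: ______
X_____
_____X
X_____
______
step 8: ______
______
X____X
______
______

2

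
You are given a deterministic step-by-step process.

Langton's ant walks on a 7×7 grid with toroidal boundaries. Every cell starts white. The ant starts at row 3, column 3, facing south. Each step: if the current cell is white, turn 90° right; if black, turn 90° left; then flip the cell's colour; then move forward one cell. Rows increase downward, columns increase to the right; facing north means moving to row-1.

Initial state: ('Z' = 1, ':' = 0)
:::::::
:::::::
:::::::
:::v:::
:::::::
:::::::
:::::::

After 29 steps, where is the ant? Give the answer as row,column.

1,4

step 0: :::::::
:::::::
:::::::
:::v:::
:::::::
:::::::
:::::::
step 1: :::::::
:::::::
:::::::
::<Z:::
:::::::
:::::::
:::::::
step 2: :::::::
:::::::
::^::::
::ZZ:::
:::::::
:::::::
:::::::
step 3: :::::::
:::::::
::Z>:::
::ZZ:::
:::::::
:::::::
:::::::
step 4: :::::::
:::::::
::ZZ:::
::Zv:::
:::::::
:::::::
:::::::
step 5: :::::::
:::::::
::ZZ:::
::Z:>::
:::::::
:::::::
:::::::
step 6: :::::::
:::::::
::ZZ:::
::Z:Z::
::::v::
:::::::
:::::::
step 7: :::::::
:::::::
::ZZ:::
::Z:Z::
:::<Z::
:::::::
:::::::
step 8: :::::::
:::::::
::ZZ:::
::Z^Z::
:::ZZ::
:::::::
:::::::
step 9: :::::::
:::::::
::ZZ:::
::ZZ>::
:::ZZ::
:::::::
:::::::
step 10: :::::::
:::::::
::ZZ^::
::ZZ:::
:::ZZ::
:::::::
:::::::
step 11: :::::::
:::::::
::ZZZ>:
::ZZ:::
:::ZZ::
:::::::
:::::::
step 12: :::::::
:::::::
::ZZZZ:
::ZZ:v:
:::ZZ::
:::::::
:::::::
step 13: :::::::
:::::::
::ZZZZ:
::ZZ<Z:
:::ZZ::
:::::::
:::::::
step 14: :::::::
:::::::
::ZZ^Z:
::ZZZZ:
:::ZZ::
:::::::
:::::::
step 15: :::::::
:::::::
::Z<:Z:
::ZZZZ:
:::ZZ::
:::::::
:::::::
step 16: :::::::
:::::::
::Z::Z:
::ZvZZ:
:::ZZ::
:::::::
:::::::
step 17: :::::::
:::::::
::Z::Z:
::Z:>Z:
:::ZZ::
:::::::
:::::::
step 18: :::::::
:::::::
::Z:^Z:
::Z::Z:
:::ZZ::
:::::::
:::::::
step 19: :::::::
:::::::
::Z:Z>:
::Z::Z:
:::ZZ::
:::::::
:::::::
step 20: :::::::
:::::^:
::Z:Z::
::Z::Z:
:::ZZ::
:::::::
:::::::
step 21: :::::::
:::::Z>
::Z:Z::
::Z::Z:
:::ZZ::
:::::::
:::::::
step 22: :::::::
:::::ZZ
::Z:Z:v
::Z::Z:
:::ZZ::
:::::::
:::::::
step 23: :::::::
:::::ZZ
::Z:Z<Z
::Z::Z:
:::ZZ::
:::::::
:::::::
step 24: :::::::
:::::^Z
::Z:ZZZ
::Z::Z:
:::ZZ::
:::::::
:::::::
step 25: :::::::
::::<:Z
::Z:ZZZ
::Z::Z:
:::ZZ::
:::::::
:::::::
step 26: ::::^::
::::Z:Z
::Z:ZZZ
::Z::Z:
:::ZZ::
:::::::
:::::::
step 27: ::::Z>:
::::Z:Z
::Z:ZZZ
::Z::Z:
:::ZZ::
:::::::
:::::::
step 28: ::::ZZ:
::::ZvZ
::Z:ZZZ
::Z::Z:
:::ZZ::
:::::::
:::::::
step 29: ::::ZZ:
::::<ZZ
::Z:ZZZ
::Z::Z:
:::ZZ::
:::::::
:::::::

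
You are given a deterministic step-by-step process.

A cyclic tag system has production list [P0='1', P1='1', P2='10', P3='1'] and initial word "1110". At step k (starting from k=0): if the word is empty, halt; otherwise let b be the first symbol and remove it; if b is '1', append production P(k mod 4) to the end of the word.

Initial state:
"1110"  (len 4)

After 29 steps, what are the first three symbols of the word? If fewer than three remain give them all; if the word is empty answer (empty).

110

t=0: "1110"  (len 4)
t=1: "1101"  (len 4)
t=2: "1011"  (len 4)
t=3: "01110"  (len 5)
t=4: "1110"  (len 4)
t=5: "1101"  (len 4)
t=6: "1011"  (len 4)
t=7: "01110"  (len 5)
t=8: "1110"  (len 4)
t=9: "1101"  (len 4)
t=10: "1011"  (len 4)
t=11: "01110"  (len 5)
t=12: "1110"  (len 4)
t=13: "1101"  (len 4)
t=14: "1011"  (len 4)
t=15: "01110"  (len 5)
t=16: "1110"  (len 4)
t=17: "1101"  (len 4)
t=18: "1011"  (len 4)
t=19: "01110"  (len 5)
t=20: "1110"  (len 4)
t=21: "1101"  (len 4)
t=22: "1011"  (len 4)
t=23: "01110"  (len 5)
t=24: "1110"  (len 4)
t=25: "1101"  (len 4)
t=26: "1011"  (len 4)
t=27: "01110"  (len 5)
t=28: "1110"  (len 4)
t=29: "1101"  (len 4)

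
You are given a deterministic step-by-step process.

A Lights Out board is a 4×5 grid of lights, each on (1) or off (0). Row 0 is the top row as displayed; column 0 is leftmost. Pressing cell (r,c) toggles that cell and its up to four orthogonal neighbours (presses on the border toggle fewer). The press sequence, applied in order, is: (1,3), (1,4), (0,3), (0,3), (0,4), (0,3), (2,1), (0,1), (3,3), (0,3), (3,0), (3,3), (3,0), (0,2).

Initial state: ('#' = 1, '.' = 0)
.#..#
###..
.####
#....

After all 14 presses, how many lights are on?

11

t=0: .#..#
###..
.####
#....
t=1: .#.##
##.##
.##.#
#....
t=2: .#.#.
##...
.##..
#....
t=3: .##.#
##.#.
.##..
#....
t=4: .#.#.
##...
.##..
#....
t=5: .#..#
##..#
.##..
#....
t=6: .###.
##.##
.##..
#....
t=7: .###.
#..##
#....
##...
t=8: #..#.
##.##
#....
##...
t=9: #..#.
##.##
#..#.
#####
t=10: #.#.#
##..#
#..#.
#####
t=11: #.#.#
##..#
...#.
..###
t=12: #.#.#
##..#
.....
.....
t=13: #.#.#
##..#
#....
##...
t=14: ##.##
###.#
#....
##...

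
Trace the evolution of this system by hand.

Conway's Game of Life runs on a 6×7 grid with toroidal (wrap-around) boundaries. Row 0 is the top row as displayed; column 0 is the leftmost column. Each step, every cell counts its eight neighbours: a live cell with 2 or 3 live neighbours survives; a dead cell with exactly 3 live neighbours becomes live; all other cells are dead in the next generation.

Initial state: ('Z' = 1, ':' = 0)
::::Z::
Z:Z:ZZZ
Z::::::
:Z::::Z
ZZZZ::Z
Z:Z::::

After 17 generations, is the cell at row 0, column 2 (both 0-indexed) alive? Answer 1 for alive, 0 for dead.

k=0  ::::Z::
Z:Z:ZZZ
Z::::::
:Z::::Z
ZZZZ::Z
Z:Z::::
k=1  Z:::Z::
ZZ:ZZZZ
:::::::
::::::Z
:::Z::Z
Z:Z:::Z
k=2  ::Z:Z::
ZZ:ZZZZ
::::Z::
:::::::
:::::ZZ
ZZ:Z:ZZ
k=3  :::::::
ZZZ:::Z
Z::ZZ:Z
:::::Z:
::::ZZ:
ZZZZ:::
k=4  :::Z::Z
:ZZZ:ZZ
::ZZZ::
:::Z:::
:ZZZZZZ
:ZZZZ::
k=5  ::::::Z
ZZ:::ZZ
:Z:::Z:
:Z:::::
ZZ:::Z:
:Z::::Z
k=6  :Z:::::
:Z:::Z:
:ZZ::Z:
:ZZ:::Z
:ZZ:::Z
:Z:::ZZ
k=7  :ZZ::ZZ
ZZ:::::
:::::ZZ
:::Z:ZZ
::::::Z
:Z:::ZZ
k=8  ::Z::Z:
:ZZ::::
::::ZZ:
Z:::Z::
::::Z::
:ZZ::::
k=9  :::Z:::
:ZZZZZ:
:Z:ZZZ:
:::ZZ::
:Z:Z:::
:ZZZ:::
k=10  :::::::
:Z:::Z:
:Z:::::
:::::Z:
:Z:::::
:Z:ZZ::
k=11  ::Z:Z::
:::::::
:::::::
:::::::
::Z:Z::
::Z::::
k=12  :::Z:::
:::::::
:::::::
:::::::
:::Z:::
:ZZ::::
k=13  ::Z::::
:::::::
:::::::
:::::::
::Z::::
::ZZ:::
k=14  ::ZZ:::
:::::::
:::::::
:::::::
::ZZ:::
:ZZZ:::
k=15  :Z:Z:::
:::::::
:::::::
:::::::
:Z:Z:::
:Z::Z::
k=16  ::Z::::
:::::::
:::::::
:::::::
::Z::::
ZZ:ZZ::
k=17  :ZZZ:::
:::::::
:::::::
:::::::
:ZZZ:::
:Z:Z:::

1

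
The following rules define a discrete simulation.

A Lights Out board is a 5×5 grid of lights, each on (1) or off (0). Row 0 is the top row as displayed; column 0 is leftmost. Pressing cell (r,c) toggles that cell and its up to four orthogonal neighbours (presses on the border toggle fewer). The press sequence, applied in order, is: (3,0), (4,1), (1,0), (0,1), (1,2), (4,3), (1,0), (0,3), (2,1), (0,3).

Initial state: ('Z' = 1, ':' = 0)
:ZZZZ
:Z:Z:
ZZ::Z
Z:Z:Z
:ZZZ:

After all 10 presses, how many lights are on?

0) :ZZZZ
:Z:Z:
ZZ::Z
Z:Z:Z
:ZZZ:
1) :ZZZZ
:Z:Z:
:Z::Z
:ZZ:Z
ZZZZ:
2) :ZZZZ
:Z:Z:
:Z::Z
::Z:Z
:::Z:
3) ZZZZZ
Z::Z:
ZZ::Z
::Z:Z
:::Z:
4) :::ZZ
ZZ:Z:
ZZ::Z
::Z:Z
:::Z:
5) ::ZZZ
Z:Z::
ZZZ:Z
::Z:Z
:::Z:
6) ::ZZZ
Z:Z::
ZZZ:Z
::ZZZ
::Z:Z
7) Z:ZZZ
:ZZ::
:ZZ:Z
::ZZZ
::Z:Z
8) Z::::
:ZZZ:
:ZZ:Z
::ZZZ
::Z:Z
9) Z::::
::ZZ:
Z:::Z
:ZZZZ
::Z:Z
10) Z:ZZZ
::Z::
Z:::Z
:ZZZZ
::Z:Z

13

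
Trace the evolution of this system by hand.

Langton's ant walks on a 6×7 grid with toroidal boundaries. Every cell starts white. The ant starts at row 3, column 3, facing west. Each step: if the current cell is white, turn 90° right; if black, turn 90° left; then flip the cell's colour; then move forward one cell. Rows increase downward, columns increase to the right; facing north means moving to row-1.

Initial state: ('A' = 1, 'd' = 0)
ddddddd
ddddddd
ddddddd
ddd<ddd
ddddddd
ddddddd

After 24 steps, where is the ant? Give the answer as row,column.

5,5

step 0: ddddddd
ddddddd
ddddddd
ddd<ddd
ddddddd
ddddddd
step 1: ddddddd
ddddddd
ddd^ddd
dddAddd
ddddddd
ddddddd
step 2: ddddddd
ddddddd
dddA>dd
dddAddd
ddddddd
ddddddd
step 3: ddddddd
ddddddd
dddAAdd
dddAvdd
ddddddd
ddddddd
step 4: ddddddd
ddddddd
dddAAdd
ddd<Add
ddddddd
ddddddd
step 5: ddddddd
ddddddd
dddAAdd
ddddAdd
dddvddd
ddddddd
step 6: ddddddd
ddddddd
dddAAdd
ddddAdd
dd<Addd
ddddddd
step 7: ddddddd
ddddddd
dddAAdd
dd^dAdd
ddAAddd
ddddddd
step 8: ddddddd
ddddddd
dddAAdd
ddA>Add
ddAAddd
ddddddd
step 9: ddddddd
ddddddd
dddAAdd
ddAAAdd
ddAvddd
ddddddd
step 10: ddddddd
ddddddd
dddAAdd
ddAAAdd
ddAd>dd
ddddddd
step 11: ddddddd
ddddddd
dddAAdd
ddAAAdd
ddAdAdd
ddddvdd
step 12: ddddddd
ddddddd
dddAAdd
ddAAAdd
ddAdAdd
ddd<Add
step 13: ddddddd
ddddddd
dddAAdd
ddAAAdd
ddA^Add
dddAAdd
step 14: ddddddd
ddddddd
dddAAdd
ddAAAdd
ddAA>dd
dddAAdd
step 15: ddddddd
ddddddd
dddAAdd
ddAA^dd
ddAAddd
dddAAdd
step 16: ddddddd
ddddddd
dddAAdd
ddA<ddd
ddAAddd
dddAAdd
step 17: ddddddd
ddddddd
dddAAdd
ddAdddd
ddAvddd
dddAAdd
step 18: ddddddd
ddddddd
dddAAdd
ddAdddd
ddAd>dd
dddAAdd
step 19: ddddddd
ddddddd
dddAAdd
ddAdddd
ddAdAdd
dddAvdd
step 20: ddddddd
ddddddd
dddAAdd
ddAdddd
ddAdAdd
dddAd>d
step 21: dddddvd
ddddddd
dddAAdd
ddAdddd
ddAdAdd
dddAdAd
step 22: dddd<Ad
ddddddd
dddAAdd
ddAdddd
ddAdAdd
dddAdAd
step 23: ddddAAd
ddddddd
dddAAdd
ddAdddd
ddAdAdd
dddA^Ad
step 24: ddddAAd
ddddddd
dddAAdd
ddAdddd
ddAdAdd
dddAA>d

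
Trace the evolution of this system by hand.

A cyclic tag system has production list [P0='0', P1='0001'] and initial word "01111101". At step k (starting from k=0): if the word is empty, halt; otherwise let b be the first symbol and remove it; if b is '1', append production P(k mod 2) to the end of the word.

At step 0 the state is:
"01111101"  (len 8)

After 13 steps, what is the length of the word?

17

step 0: "01111101"  (len 8)
step 1: "1111101"  (len 7)
step 2: "1111010001"  (len 10)
step 3: "1110100010"  (len 10)
step 4: "1101000100001"  (len 13)
step 5: "1010001000010"  (len 13)
step 6: "0100010000100001"  (len 16)
step 7: "100010000100001"  (len 15)
step 8: "000100001000010001"  (len 18)
step 9: "00100001000010001"  (len 17)
step 10: "0100001000010001"  (len 16)
step 11: "100001000010001"  (len 15)
step 12: "000010000100010001"  (len 18)
step 13: "00010000100010001"  (len 17)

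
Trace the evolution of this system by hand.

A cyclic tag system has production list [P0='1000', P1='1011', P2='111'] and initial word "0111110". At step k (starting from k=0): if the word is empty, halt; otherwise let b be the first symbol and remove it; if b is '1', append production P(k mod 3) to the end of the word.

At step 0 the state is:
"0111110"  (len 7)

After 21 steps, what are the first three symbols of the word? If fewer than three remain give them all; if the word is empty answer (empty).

111

t=0: "0111110"  (len 7)
t=1: "111110"  (len 6)
t=2: "111101011"  (len 9)
t=3: "11101011111"  (len 11)
t=4: "11010111111000"  (len 14)
t=5: "10101111110001011"  (len 17)
t=6: "0101111110001011111"  (len 19)
t=7: "101111110001011111"  (len 18)
t=8: "011111100010111111011"  (len 21)
t=9: "11111100010111111011"  (len 20)
t=10: "11111000101111110111000"  (len 23)
t=11: "11110001011111101110001011"  (len 26)
t=12: "1110001011111101110001011111"  (len 28)
t=13: "1100010111111011100010111111000"  (len 31)
t=14: "1000101111110111000101111110001011"  (len 34)
t=15: "000101111110111000101111110001011111"  (len 36)
t=16: "00101111110111000101111110001011111"  (len 35)
t=17: "0101111110111000101111110001011111"  (len 34)
t=18: "101111110111000101111110001011111"  (len 33)
t=19: "011111101110001011111100010111111000"  (len 36)
t=20: "11111101110001011111100010111111000"  (len 35)
t=21: "1111101110001011111100010111111000111"  (len 37)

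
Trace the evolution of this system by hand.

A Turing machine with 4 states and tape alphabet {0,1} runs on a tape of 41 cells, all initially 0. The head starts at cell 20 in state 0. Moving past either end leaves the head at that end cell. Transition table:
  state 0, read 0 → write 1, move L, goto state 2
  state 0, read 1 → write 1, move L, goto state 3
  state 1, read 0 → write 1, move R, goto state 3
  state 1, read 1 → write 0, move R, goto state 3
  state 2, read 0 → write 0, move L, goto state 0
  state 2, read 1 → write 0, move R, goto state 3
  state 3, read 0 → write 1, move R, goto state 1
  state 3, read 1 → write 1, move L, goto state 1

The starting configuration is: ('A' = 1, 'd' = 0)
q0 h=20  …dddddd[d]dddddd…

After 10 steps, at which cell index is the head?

10

[0] q0 h=20  …dddddd[d]dddddd…
[1] q2 h=19  …dddddd[d]Addddd…
[2] q0 h=18  …dddddd[d]dAdddd…
[3] q2 h=17  …dddddd[d]AdAddd…
[4] q0 h=16  …dddddd[d]dAdAdd…
[5] q2 h=15  …dddddd[d]AdAdAd…
[6] q0 h=14  …dddddd[d]dAdAdA…
[7] q2 h=13  …dddddd[d]AdAdAd…
[8] q0 h=12  …dddddd[d]dAdAdA…
[9] q2 h=11  …dddddd[d]AdAdAd…
[10] q0 h=10  …dddddd[d]dAdAdA…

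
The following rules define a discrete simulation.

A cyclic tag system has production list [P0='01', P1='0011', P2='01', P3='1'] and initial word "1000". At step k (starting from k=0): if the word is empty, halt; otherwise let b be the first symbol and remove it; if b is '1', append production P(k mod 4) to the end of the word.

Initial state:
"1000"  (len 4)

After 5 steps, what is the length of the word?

t=0: "1000"  (len 4)
t=1: "00001"  (len 5)
t=2: "0001"  (len 4)
t=3: "001"  (len 3)
t=4: "01"  (len 2)
t=5: "1"  (len 1)

1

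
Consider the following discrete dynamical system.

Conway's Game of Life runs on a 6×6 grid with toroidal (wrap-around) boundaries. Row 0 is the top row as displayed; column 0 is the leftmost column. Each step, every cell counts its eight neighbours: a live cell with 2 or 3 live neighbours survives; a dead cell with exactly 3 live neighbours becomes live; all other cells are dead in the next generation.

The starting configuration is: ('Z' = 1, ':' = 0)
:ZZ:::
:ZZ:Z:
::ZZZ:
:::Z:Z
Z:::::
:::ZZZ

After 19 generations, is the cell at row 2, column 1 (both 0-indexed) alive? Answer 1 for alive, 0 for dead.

[0] :ZZ:::
:ZZ:Z:
::ZZZ:
:::Z:Z
Z:::::
:::ZZZ
[1] ZZ:::Z
::::Z:
:Z:::Z
::ZZ:Z
Z::Z::
ZZZZZZ
[2] ::::::
:Z::Z:
Z:ZZ:Z
:ZZZ:Z
::::::
:::Z::
[3] ::::::
ZZZZZZ
:::::Z
:Z:Z:Z
:::ZZ:
::::::
[4] ZZZZZZ
ZZZZZZ
::::::
Z:ZZ:Z
::ZZZ:
::::::
[5] ::::::
::::::
::::::
:ZZ::Z
:ZZ:ZZ
Z:::::
[6] ::::::
::::::
::::::
:ZZZZZ
::ZZZZ
ZZ:::Z
[7] Z:::::
::::::
::ZZZ:
ZZ:::Z
::::::
ZZZZ:Z
[8] Z:Z::Z
:::Z::
ZZZZZZ
ZZZZZZ
::::Z:
ZZZ::Z
[9] ::ZZZZ
::::::
::::::
::::::
::::::
::ZZZ:
[10] ::Z::Z
:::ZZ:
::::::
::::::
:::Z::
::Z::Z
[11] ::Z::Z
:::ZZ:
::::::
::::::
::::::
::ZZZ:
[12] ::Z::Z
:::ZZ:
::::::
::::::
:::Z::
::ZZZ:
[13] ::Z::Z
:::ZZ:
::::::
::::::
::ZZZ:
::Z:Z:
[14] ::Z::Z
:::ZZ:
::::::
:::Z::
::Z:Z:
:ZZ:ZZ
[15] ZZZ::Z
:::ZZ:
:::ZZ:
:::Z::
:ZZ:ZZ
ZZZ:ZZ
[16] ::::::
ZZ::::
::Z:::
:::::Z
::::::
::::::
[17] ::::::
:Z::::
ZZ::::
::::::
::::::
::::::
[18] ::::::
ZZ::::
ZZ::::
::::::
::::::
::::::
[19] ::::::
ZZ::::
ZZ::::
::::::
::::::
::::::

1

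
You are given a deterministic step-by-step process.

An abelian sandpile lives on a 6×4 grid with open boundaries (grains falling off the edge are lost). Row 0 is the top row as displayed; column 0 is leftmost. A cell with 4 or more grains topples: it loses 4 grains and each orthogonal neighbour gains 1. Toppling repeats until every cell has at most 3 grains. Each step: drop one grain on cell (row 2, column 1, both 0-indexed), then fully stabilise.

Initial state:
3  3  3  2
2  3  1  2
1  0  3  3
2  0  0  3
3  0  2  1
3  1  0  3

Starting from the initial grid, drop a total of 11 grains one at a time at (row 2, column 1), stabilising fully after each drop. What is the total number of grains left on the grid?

[0] 3  3  3  2
2  3  1  2
1  0  3  3
2  0  0  3
3  0  2  1
3  1  0  3
[1] 3  3  3  2
2  3  1  2
1  1  3  3
2  0  0  3
3  0  2  1
3  1  0  3
[2] 3  3  3  2
2  3  1  2
1  2  3  3
2  0  0  3
3  0  2  1
3  1  0  3
[3] 3  3  3  2
2  3  1  2
1  3  3  3
2  0  0  3
3  0  2  1
3  1  0  3
[4] 1  2  2  0
0  3  1  1
3  2  2  2
2  1  2  0
3  0  2  2
3  1  0  3
[5] 1  2  2  0
0  3  1  1
3  3  2  2
2  1  2  0
3  0  2  2
3  1  0  3
[6] 1  3  2  0
2  0  2  1
0  2  3  2
3  2  2  0
3  0  2  2
3  1  0  3
[7] 1  3  2  0
2  0  2  1
0  3  3  2
3  2  2  0
3  0  2  2
3  1  0  3
[8] 1  3  2  0
2  1  3  1
1  1  0  3
3  3  3  0
3  0  2  2
3  1  0  3
[9] 1  3  2  0
2  1  3  1
1  2  0  3
3  3  3  0
3  0  2  2
3  1  0  3
[10] 1  3  2  0
2  1  3  1
1  3  0  3
3  3  3  0
3  0  2  2
3  1  0  3
[11] 1  3  2  0
2  2  3  1
3  1  2  3
1  2  0  1
1  2  3  2
0  2  0  3

40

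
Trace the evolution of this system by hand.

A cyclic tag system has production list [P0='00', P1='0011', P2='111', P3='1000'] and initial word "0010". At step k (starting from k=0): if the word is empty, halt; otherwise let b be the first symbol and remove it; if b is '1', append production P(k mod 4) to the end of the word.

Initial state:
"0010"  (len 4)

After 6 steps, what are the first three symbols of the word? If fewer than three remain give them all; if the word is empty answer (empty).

100

[0] "0010"  (len 4)
[1] "010"  (len 3)
[2] "10"  (len 2)
[3] "0111"  (len 4)
[4] "111"  (len 3)
[5] "1100"  (len 4)
[6] "1000011"  (len 7)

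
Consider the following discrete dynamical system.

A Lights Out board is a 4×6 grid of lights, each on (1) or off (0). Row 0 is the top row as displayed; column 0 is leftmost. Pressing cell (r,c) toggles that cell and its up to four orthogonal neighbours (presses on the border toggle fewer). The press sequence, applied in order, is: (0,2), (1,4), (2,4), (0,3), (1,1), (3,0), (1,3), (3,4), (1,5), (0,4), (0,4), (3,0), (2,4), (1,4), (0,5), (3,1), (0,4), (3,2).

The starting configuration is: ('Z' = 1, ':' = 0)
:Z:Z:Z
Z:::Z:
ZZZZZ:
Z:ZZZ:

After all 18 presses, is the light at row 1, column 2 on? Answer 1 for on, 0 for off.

gen 0: :Z:Z:Z
Z:::Z:
ZZZZZ:
Z:ZZZ:
gen 1: ::Z::Z
Z:Z:Z:
ZZZZZ:
Z:ZZZ:
gen 2: ::Z:ZZ
Z:ZZ:Z
ZZZZ::
Z:ZZZ:
gen 3: ::Z:ZZ
Z:ZZZZ
ZZZ:ZZ
Z:ZZ::
gen 4: :::Z:Z
Z:Z:ZZ
ZZZ:ZZ
Z:ZZ::
gen 5: :Z:Z:Z
:Z::ZZ
Z:Z:ZZ
Z:ZZ::
gen 6: :Z:Z:Z
:Z::ZZ
::Z:ZZ
:ZZZ::
gen 7: :Z:::Z
:ZZZ:Z
::ZZZZ
:ZZZ::
gen 8: :Z:::Z
:ZZZ:Z
::ZZ:Z
:ZZ:ZZ
gen 9: :Z::::
:ZZZZ:
::ZZ::
:ZZ:ZZ
gen 10: :Z:ZZZ
:ZZZ::
::ZZ::
:ZZ:ZZ
gen 11: :Z::::
:ZZZZ:
::ZZ::
:ZZ:ZZ
gen 12: :Z::::
:ZZZZ:
Z:ZZ::
Z:Z:ZZ
gen 13: :Z::::
:ZZZ::
Z:Z:ZZ
Z:Z::Z
gen 14: :Z::Z:
:ZZ:ZZ
Z:Z::Z
Z:Z::Z
gen 15: :Z:::Z
:ZZ:Z:
Z:Z::Z
Z:Z::Z
gen 16: :Z:::Z
:ZZ:Z:
ZZZ::Z
:Z:::Z
gen 17: :Z:ZZ:
:ZZ:::
ZZZ::Z
:Z:::Z
gen 18: :Z:ZZ:
:ZZ:::
ZZ:::Z
::ZZ:Z

1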